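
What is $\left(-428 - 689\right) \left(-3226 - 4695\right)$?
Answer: $8847757$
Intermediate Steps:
$\left(-428 - 689\right) \left(-3226 - 4695\right) = \left(-1117\right) \left(-7921\right) = 8847757$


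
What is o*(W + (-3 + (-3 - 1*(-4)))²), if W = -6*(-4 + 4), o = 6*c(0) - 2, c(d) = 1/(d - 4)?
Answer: -14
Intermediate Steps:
c(d) = 1/(-4 + d)
o = -7/2 (o = 6/(-4 + 0) - 2 = 6/(-4) - 2 = 6*(-¼) - 2 = -3/2 - 2 = -7/2 ≈ -3.5000)
W = 0 (W = -6*0 = 0)
o*(W + (-3 + (-3 - 1*(-4)))²) = -7*(0 + (-3 + (-3 - 1*(-4)))²)/2 = -7*(0 + (-3 + (-3 + 4))²)/2 = -7*(0 + (-3 + 1)²)/2 = -7*(0 + (-2)²)/2 = -7*(0 + 4)/2 = -7/2*4 = -14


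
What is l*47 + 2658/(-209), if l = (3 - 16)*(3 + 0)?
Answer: -385755/209 ≈ -1845.7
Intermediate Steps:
l = -39 (l = -13*3 = -39)
l*47 + 2658/(-209) = -39*47 + 2658/(-209) = -1833 + 2658*(-1/209) = -1833 - 2658/209 = -385755/209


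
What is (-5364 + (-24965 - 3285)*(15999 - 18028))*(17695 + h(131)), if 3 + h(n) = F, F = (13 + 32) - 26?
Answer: 1015086234946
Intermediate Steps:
F = 19 (F = 45 - 26 = 19)
h(n) = 16 (h(n) = -3 + 19 = 16)
(-5364 + (-24965 - 3285)*(15999 - 18028))*(17695 + h(131)) = (-5364 + (-24965 - 3285)*(15999 - 18028))*(17695 + 16) = (-5364 - 28250*(-2029))*17711 = (-5364 + 57319250)*17711 = 57313886*17711 = 1015086234946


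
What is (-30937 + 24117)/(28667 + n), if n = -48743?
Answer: 1705/5019 ≈ 0.33971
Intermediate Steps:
(-30937 + 24117)/(28667 + n) = (-30937 + 24117)/(28667 - 48743) = -6820/(-20076) = -6820*(-1/20076) = 1705/5019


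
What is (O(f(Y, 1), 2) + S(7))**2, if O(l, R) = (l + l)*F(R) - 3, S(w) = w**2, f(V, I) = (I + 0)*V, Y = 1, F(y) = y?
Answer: 2500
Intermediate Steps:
f(V, I) = I*V
O(l, R) = -3 + 2*R*l (O(l, R) = (l + l)*R - 3 = (2*l)*R - 3 = 2*R*l - 3 = -3 + 2*R*l)
(O(f(Y, 1), 2) + S(7))**2 = ((-3 + 2*2*(1*1)) + 7**2)**2 = ((-3 + 2*2*1) + 49)**2 = ((-3 + 4) + 49)**2 = (1 + 49)**2 = 50**2 = 2500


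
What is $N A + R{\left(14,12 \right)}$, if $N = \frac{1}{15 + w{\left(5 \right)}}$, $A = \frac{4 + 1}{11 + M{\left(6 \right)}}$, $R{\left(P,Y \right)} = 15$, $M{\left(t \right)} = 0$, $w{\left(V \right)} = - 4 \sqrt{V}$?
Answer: $\frac{4800}{319} + \frac{4 \sqrt{5}}{319} \approx 15.075$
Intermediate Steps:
$A = \frac{5}{11}$ ($A = \frac{4 + 1}{11 + 0} = \frac{5}{11} \approx 0.45455$)
$N = \frac{1}{15 - 4 \sqrt{5}} \approx 0.16513$
$N A + R{\left(14,12 \right)} = \left(\frac{3}{29} + \frac{4 \sqrt{5}}{145}\right) \frac{5}{11} + 15 = \left(\frac{15}{319} + \frac{4 \sqrt{5}}{319}\right) + 15 = \frac{4800}{319} + \frac{4 \sqrt{5}}{319}$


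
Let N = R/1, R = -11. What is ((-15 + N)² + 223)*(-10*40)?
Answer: -359600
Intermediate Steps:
N = -11 (N = -11/1 = -11*1 = -11)
((-15 + N)² + 223)*(-10*40) = ((-15 - 11)² + 223)*(-10*40) = ((-26)² + 223)*(-400) = (676 + 223)*(-400) = 899*(-400) = -359600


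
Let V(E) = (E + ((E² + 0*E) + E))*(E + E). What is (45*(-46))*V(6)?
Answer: -1192320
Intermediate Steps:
V(E) = 2*E*(E² + 2*E) (V(E) = (E + ((E² + 0) + E))*(2*E) = (E + (E² + E))*(2*E) = (E + (E + E²))*(2*E) = (E² + 2*E)*(2*E) = 2*E*(E² + 2*E))
(45*(-46))*V(6) = (45*(-46))*(2*6²*(2 + 6)) = -4140*36*8 = -2070*576 = -1192320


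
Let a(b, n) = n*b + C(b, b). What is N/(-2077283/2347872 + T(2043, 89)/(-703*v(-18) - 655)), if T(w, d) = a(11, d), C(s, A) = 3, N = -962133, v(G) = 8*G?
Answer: 227199935978173152/206621281987 ≈ 1.0996e+6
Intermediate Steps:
a(b, n) = 3 + b*n (a(b, n) = n*b + 3 = b*n + 3 = 3 + b*n)
T(w, d) = 3 + 11*d
N/(-2077283/2347872 + T(2043, 89)/(-703*v(-18) - 655)) = -962133/(-2077283/2347872 + (3 + 11*89)/(-5624*(-18) - 655)) = -962133/(-2077283*1/2347872 + (3 + 979)/(-703*(-144) - 655)) = -962133/(-2077283/2347872 + 982/(101232 - 655)) = -962133/(-2077283/2347872 + 982/100577) = -962133/(-206621281987/236141922144) = -962133*(-236141922144/206621281987) = 227199935978173152/206621281987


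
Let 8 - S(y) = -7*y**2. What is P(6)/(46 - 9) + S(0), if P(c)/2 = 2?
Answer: 300/37 ≈ 8.1081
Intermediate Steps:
S(y) = 8 + 7*y**2 (S(y) = 8 - (-7)*y**2 = 8 + 7*y**2)
P(c) = 4 (P(c) = 2*2 = 4)
P(6)/(46 - 9) + S(0) = 4/(46 - 9) + (8 + 7*0**2) = 4/37 + (8 + 7*0) = (1/37)*4 + (8 + 0) = 4/37 + 8 = 300/37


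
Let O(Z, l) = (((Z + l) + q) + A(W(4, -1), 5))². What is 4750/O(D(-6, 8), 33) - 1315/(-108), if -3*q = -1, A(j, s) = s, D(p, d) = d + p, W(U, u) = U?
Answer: 23869915/1581228 ≈ 15.096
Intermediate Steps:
q = ⅓ (q = -⅓*(-1) = ⅓ ≈ 0.33333)
O(Z, l) = (16/3 + Z + l)² (O(Z, l) = (((Z + l) + ⅓) + 5)² = ((⅓ + Z + l) + 5)² = (16/3 + Z + l)²)
4750/O(D(-6, 8), 33) - 1315/(-108) = 4750/(((16 + 3*(8 - 6) + 3*33)²/9)) - 1315/(-108) = 4750/(((16 + 3*2 + 99)²/9)) - 1315*(-1/108) = 4750/(((16 + 6 + 99)²/9)) + 1315/108 = 4750/(((⅑)*121²)) + 1315/108 = 4750/(((⅑)*14641)) + 1315/108 = 4750/(14641/9) + 1315/108 = 4750*(9/14641) + 1315/108 = 42750/14641 + 1315/108 = 23869915/1581228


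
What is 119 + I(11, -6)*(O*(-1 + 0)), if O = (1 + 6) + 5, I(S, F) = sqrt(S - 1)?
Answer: 119 - 12*sqrt(10) ≈ 81.053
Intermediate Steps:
I(S, F) = sqrt(-1 + S)
O = 12 (O = 7 + 5 = 12)
119 + I(11, -6)*(O*(-1 + 0)) = 119 + sqrt(-1 + 11)*(12*(-1 + 0)) = 119 + sqrt(10)*(12*(-1)) = 119 + sqrt(10)*(-12) = 119 - 12*sqrt(10)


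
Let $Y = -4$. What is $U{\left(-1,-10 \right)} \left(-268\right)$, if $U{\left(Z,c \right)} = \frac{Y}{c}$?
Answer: $- \frac{536}{5} \approx -107.2$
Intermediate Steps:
$U{\left(Z,c \right)} = - \frac{4}{c}$
$U{\left(-1,-10 \right)} \left(-268\right) = - \frac{4}{-10} \left(-268\right) = \left(-4\right) \left(- \frac{1}{10}\right) \left(-268\right) = \frac{2}{5} \left(-268\right) = - \frac{536}{5}$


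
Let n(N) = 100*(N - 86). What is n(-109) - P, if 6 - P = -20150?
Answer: -39656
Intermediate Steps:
P = 20156 (P = 6 - 1*(-20150) = 6 + 20150 = 20156)
n(N) = -8600 + 100*N (n(N) = 100*(-86 + N) = -8600 + 100*N)
n(-109) - P = (-8600 + 100*(-109)) - 1*20156 = (-8600 - 10900) - 20156 = -19500 - 20156 = -39656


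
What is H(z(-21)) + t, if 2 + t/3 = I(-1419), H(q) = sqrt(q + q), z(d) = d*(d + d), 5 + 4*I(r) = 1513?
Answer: 1167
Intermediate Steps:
I(r) = 377 (I(r) = -5/4 + (1/4)*1513 = -5/4 + 1513/4 = 377)
z(d) = 2*d**2 (z(d) = d*(2*d) = 2*d**2)
H(q) = sqrt(2)*sqrt(q) (H(q) = sqrt(2*q) = sqrt(2)*sqrt(q))
t = 1125 (t = -6 + 3*377 = -6 + 1131 = 1125)
H(z(-21)) + t = sqrt(2)*sqrt(2*(-21)**2) + 1125 = sqrt(2)*sqrt(2*441) + 1125 = sqrt(2)*sqrt(882) + 1125 = sqrt(2)*(21*sqrt(2)) + 1125 = 42 + 1125 = 1167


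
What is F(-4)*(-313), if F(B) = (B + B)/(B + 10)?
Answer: 1252/3 ≈ 417.33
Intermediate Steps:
F(B) = 2*B/(10 + B) (F(B) = (2*B)/(10 + B) = 2*B/(10 + B))
F(-4)*(-313) = (2*(-4)/(10 - 4))*(-313) = (2*(-4)/6)*(-313) = (2*(-4)*(1/6))*(-313) = -4/3*(-313) = 1252/3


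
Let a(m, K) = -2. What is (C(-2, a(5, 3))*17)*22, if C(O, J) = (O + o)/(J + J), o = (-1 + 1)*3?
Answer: 187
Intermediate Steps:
o = 0 (o = 0*3 = 0)
C(O, J) = O/(2*J) (C(O, J) = (O + 0)/(J + J) = O/((2*J)) = O*(1/(2*J)) = O/(2*J))
(C(-2, a(5, 3))*17)*22 = (((½)*(-2)/(-2))*17)*22 = (((½)*(-2)*(-½))*17)*22 = ((½)*17)*22 = (17/2)*22 = 187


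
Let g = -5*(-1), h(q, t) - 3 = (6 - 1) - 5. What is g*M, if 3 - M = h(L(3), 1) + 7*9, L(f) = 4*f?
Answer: -315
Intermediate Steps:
h(q, t) = 3 (h(q, t) = 3 + ((6 - 1) - 5) = 3 + (5 - 5) = 3 + 0 = 3)
g = 5
M = -63 (M = 3 - (3 + 7*9) = 3 - (3 + 63) = 3 - 1*66 = 3 - 66 = -63)
g*M = 5*(-63) = -315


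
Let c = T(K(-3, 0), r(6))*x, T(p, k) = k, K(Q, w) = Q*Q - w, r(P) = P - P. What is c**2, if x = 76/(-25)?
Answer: 0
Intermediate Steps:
r(P) = 0
K(Q, w) = Q**2 - w
x = -76/25 (x = 76*(-1/25) = -76/25 ≈ -3.0400)
c = 0 (c = 0*(-76/25) = 0)
c**2 = 0**2 = 0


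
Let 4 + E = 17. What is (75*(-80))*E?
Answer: -78000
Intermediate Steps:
E = 13 (E = -4 + 17 = 13)
(75*(-80))*E = (75*(-80))*13 = -6000*13 = -78000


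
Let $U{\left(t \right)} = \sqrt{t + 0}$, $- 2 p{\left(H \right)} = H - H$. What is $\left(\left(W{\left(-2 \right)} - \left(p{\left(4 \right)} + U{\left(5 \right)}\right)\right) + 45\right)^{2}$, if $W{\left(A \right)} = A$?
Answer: $\left(43 - \sqrt{5}\right)^{2} \approx 1661.7$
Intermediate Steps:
$p{\left(H \right)} = 0$ ($p{\left(H \right)} = - \frac{H - H}{2} = \left(- \frac{1}{2}\right) 0 = 0$)
$U{\left(t \right)} = \sqrt{t}$
$\left(\left(W{\left(-2 \right)} - \left(p{\left(4 \right)} + U{\left(5 \right)}\right)\right) + 45\right)^{2} = \left(\left(-2 - \left(0 + \sqrt{5}\right)\right) + 45\right)^{2} = \left(\left(-2 - \sqrt{5}\right) + 45\right)^{2} = \left(43 - \sqrt{5}\right)^{2}$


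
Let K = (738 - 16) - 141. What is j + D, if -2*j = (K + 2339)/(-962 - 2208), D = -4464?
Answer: -1414942/317 ≈ -4463.5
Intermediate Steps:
K = 581 (K = 722 - 141 = 581)
j = 146/317 (j = -(581 + 2339)/(2*(-962 - 2208)) = -1460/(-3170) = -1460*(-1)/3170 = -½*(-292/317) = 146/317 ≈ 0.46057)
j + D = 146/317 - 4464 = -1414942/317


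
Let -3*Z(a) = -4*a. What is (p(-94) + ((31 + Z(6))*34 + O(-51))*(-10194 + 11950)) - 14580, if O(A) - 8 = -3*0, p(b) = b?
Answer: 2327830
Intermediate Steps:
O(A) = 8 (O(A) = 8 - 3*0 = 8 + 0 = 8)
Z(a) = 4*a/3 (Z(a) = -(-4)*a/3 = 4*a/3)
(p(-94) + ((31 + Z(6))*34 + O(-51))*(-10194 + 11950)) - 14580 = (-94 + ((31 + (4/3)*6)*34 + 8)*(-10194 + 11950)) - 14580 = (-94 + ((31 + 8)*34 + 8)*1756) - 14580 = (-94 + (39*34 + 8)*1756) - 14580 = (-94 + (1326 + 8)*1756) - 14580 = (-94 + 1334*1756) - 14580 = (-94 + 2342504) - 14580 = 2342410 - 14580 = 2327830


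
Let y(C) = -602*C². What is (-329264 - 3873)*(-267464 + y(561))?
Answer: 63205918440322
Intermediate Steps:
(-329264 - 3873)*(-267464 + y(561)) = (-329264 - 3873)*(-267464 - 602*561²) = -333137*(-267464 - 602*314721) = -333137*(-267464 - 189462042) = -333137*(-189729506) = 63205918440322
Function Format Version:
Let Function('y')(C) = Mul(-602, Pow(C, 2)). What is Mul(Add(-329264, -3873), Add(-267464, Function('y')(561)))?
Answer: 63205918440322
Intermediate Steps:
Mul(Add(-329264, -3873), Add(-267464, Function('y')(561))) = Mul(Add(-329264, -3873), Add(-267464, Mul(-602, Pow(561, 2)))) = Mul(-333137, Add(-267464, Mul(-602, 314721))) = Mul(-333137, Add(-267464, -189462042)) = Mul(-333137, -189729506) = 63205918440322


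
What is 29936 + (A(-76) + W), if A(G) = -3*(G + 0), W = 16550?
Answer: 46714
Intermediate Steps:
A(G) = -3*G
29936 + (A(-76) + W) = 29936 + (-3*(-76) + 16550) = 29936 + (228 + 16550) = 29936 + 16778 = 46714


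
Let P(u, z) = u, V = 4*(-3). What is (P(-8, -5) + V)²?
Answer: 400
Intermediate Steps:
V = -12
(P(-8, -5) + V)² = (-8 - 12)² = (-20)² = 400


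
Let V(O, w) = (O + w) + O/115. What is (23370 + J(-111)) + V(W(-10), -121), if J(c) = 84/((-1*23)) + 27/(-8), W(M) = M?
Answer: 4274667/184 ≈ 23232.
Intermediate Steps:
V(O, w) = w + 116*O/115 (V(O, w) = (O + w) + O*(1/115) = (O + w) + O/115 = w + 116*O/115)
J(c) = -1293/184 (J(c) = 84/(-23) + 27*(-⅛) = 84*(-1/23) - 27/8 = -84/23 - 27/8 = -1293/184)
(23370 + J(-111)) + V(W(-10), -121) = (23370 - 1293/184) + (-121 + (116/115)*(-10)) = 4298787/184 + (-121 - 232/23) = 4298787/184 - 3015/23 = 4274667/184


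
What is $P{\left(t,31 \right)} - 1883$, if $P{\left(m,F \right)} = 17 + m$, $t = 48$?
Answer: $-1818$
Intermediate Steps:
$P{\left(t,31 \right)} - 1883 = \left(17 + 48\right) - 1883 = 65 - 1883 = -1818$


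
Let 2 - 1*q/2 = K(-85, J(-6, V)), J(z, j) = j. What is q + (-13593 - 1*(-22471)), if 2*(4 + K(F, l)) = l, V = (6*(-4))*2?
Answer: 8938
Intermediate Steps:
V = -48 (V = -24*2 = -48)
K(F, l) = -4 + l/2
q = 60 (q = 4 - 2*(-4 + (½)*(-48)) = 4 - 2*(-4 - 24) = 4 - 2*(-28) = 4 + 56 = 60)
q + (-13593 - 1*(-22471)) = 60 + (-13593 - 1*(-22471)) = 60 + (-13593 + 22471) = 60 + 8878 = 8938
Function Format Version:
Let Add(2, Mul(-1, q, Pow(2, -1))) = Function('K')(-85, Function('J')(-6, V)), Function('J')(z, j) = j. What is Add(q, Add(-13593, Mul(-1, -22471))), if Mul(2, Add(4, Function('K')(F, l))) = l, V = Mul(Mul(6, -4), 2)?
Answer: 8938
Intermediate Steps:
V = -48 (V = Mul(-24, 2) = -48)
Function('K')(F, l) = Add(-4, Mul(Rational(1, 2), l))
q = 60 (q = Add(4, Mul(-2, Add(-4, Mul(Rational(1, 2), -48)))) = Add(4, Mul(-2, Add(-4, -24))) = Add(4, Mul(-2, -28)) = Add(4, 56) = 60)
Add(q, Add(-13593, Mul(-1, -22471))) = Add(60, Add(-13593, Mul(-1, -22471))) = Add(60, Add(-13593, 22471)) = Add(60, 8878) = 8938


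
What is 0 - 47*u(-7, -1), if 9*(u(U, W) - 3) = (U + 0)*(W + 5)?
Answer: 47/9 ≈ 5.2222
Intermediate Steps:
u(U, W) = 3 + U*(5 + W)/9 (u(U, W) = 3 + ((U + 0)*(W + 5))/9 = 3 + (U*(5 + W))/9 = 3 + U*(5 + W)/9)
0 - 47*u(-7, -1) = 0 - 47*(3 + (5/9)*(-7) + (⅑)*(-7)*(-1)) = 0 - 47*(3 - 35/9 + 7/9) = 0 - 47*(-⅑) = 0 + 47/9 = 47/9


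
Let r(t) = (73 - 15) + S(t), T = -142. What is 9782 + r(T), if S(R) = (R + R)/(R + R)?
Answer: 9841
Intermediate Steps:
S(R) = 1 (S(R) = (2*R)/((2*R)) = (2*R)*(1/(2*R)) = 1)
r(t) = 59 (r(t) = (73 - 15) + 1 = 58 + 1 = 59)
9782 + r(T) = 9782 + 59 = 9841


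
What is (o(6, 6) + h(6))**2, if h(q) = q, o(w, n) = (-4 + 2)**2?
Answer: 100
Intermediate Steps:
o(w, n) = 4 (o(w, n) = (-2)**2 = 4)
(o(6, 6) + h(6))**2 = (4 + 6)**2 = 10**2 = 100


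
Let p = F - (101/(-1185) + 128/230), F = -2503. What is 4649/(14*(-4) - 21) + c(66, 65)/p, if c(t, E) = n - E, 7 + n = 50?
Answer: -31716490942/525387247 ≈ -60.368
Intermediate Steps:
n = 43 (n = -7 + 50 = 43)
c(t, E) = 43 - E
p = -13646422/5451 (p = -2503 - (101/(-1185) + 128/230) = -2503 - (101*(-1/1185) + 128*(1/230)) = -2503 - (-101/1185 + 64/115) = -2503 - 1*2569/5451 = -2503 - 2569/5451 = -13646422/5451 ≈ -2503.5)
4649/(14*(-4) - 21) + c(66, 65)/p = 4649/(14*(-4) - 21) + (43 - 1*65)/(-13646422/5451) = 4649/(-56 - 21) + (43 - 65)*(-5451/13646422) = 4649/(-77) - 22*(-5451/13646422) = 4649*(-1/77) + 59961/6823211 = -4649/77 + 59961/6823211 = -31716490942/525387247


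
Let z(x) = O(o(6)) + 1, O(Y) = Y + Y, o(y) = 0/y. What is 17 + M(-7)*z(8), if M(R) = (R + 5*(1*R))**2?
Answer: 1781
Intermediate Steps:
o(y) = 0
O(Y) = 2*Y
M(R) = 36*R**2 (M(R) = (R + 5*R)**2 = (6*R)**2 = 36*R**2)
z(x) = 1 (z(x) = 2*0 + 1 = 0 + 1 = 1)
17 + M(-7)*z(8) = 17 + (36*(-7)**2)*1 = 17 + (36*49)*1 = 17 + 1764*1 = 17 + 1764 = 1781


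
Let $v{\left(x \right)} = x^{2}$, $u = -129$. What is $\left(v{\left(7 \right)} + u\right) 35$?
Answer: $-2800$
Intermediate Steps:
$\left(v{\left(7 \right)} + u\right) 35 = \left(7^{2} - 129\right) 35 = \left(49 - 129\right) 35 = \left(-80\right) 35 = -2800$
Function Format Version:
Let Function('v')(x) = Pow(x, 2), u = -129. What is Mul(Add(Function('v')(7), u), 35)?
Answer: -2800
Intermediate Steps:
Mul(Add(Function('v')(7), u), 35) = Mul(Add(Pow(7, 2), -129), 35) = Mul(Add(49, -129), 35) = Mul(-80, 35) = -2800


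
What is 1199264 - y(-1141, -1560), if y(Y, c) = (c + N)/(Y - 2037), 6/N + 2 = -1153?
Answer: 733667440659/611765 ≈ 1.1993e+6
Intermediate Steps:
N = -2/385 (N = 6/(-2 - 1153) = 6/(-1155) = 6*(-1/1155) = -2/385 ≈ -0.0051948)
y(Y, c) = (-2/385 + c)/(-2037 + Y) (y(Y, c) = (c - 2/385)/(Y - 2037) = (-2/385 + c)/(-2037 + Y))
1199264 - y(-1141, -1560) = 1199264 - (-2/385 - 1560)/(-2037 - 1141) = 1199264 - (-600602)/((-3178)*385) = 1199264 - (-1)*(-600602)/(3178*385) = 1199264 - 1*300301/611765 = 1199264 - 300301/611765 = 733667440659/611765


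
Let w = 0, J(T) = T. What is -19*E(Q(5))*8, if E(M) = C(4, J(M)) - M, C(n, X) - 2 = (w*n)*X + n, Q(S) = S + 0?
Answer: -152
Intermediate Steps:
Q(S) = S
C(n, X) = 2 + n (C(n, X) = 2 + ((0*n)*X + n) = 2 + (0*X + n) = 2 + (0 + n) = 2 + n)
E(M) = 6 - M (E(M) = (2 + 4) - M = 6 - M)
-19*E(Q(5))*8 = -19*(6 - 1*5)*8 = -19*(6 - 5)*8 = -19*1*8 = -19*8 = -152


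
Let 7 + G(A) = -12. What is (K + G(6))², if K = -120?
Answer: 19321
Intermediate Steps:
G(A) = -19 (G(A) = -7 - 12 = -19)
(K + G(6))² = (-120 - 19)² = (-139)² = 19321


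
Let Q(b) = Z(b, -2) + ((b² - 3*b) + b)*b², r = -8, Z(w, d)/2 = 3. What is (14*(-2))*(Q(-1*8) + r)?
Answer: -143304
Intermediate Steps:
Z(w, d) = 6 (Z(w, d) = 2*3 = 6)
Q(b) = 6 + b²*(b² - 2*b) (Q(b) = 6 + ((b² - 3*b) + b)*b² = 6 + (b² - 2*b)*b² = 6 + b²*(b² - 2*b))
(14*(-2))*(Q(-1*8) + r) = (14*(-2))*((6 + (-1*8)⁴ - 2*(-1*8)³) - 8) = -28*((6 + (-8)⁴ - 2*(-8)³) - 8) = -28*((6 + 4096 - 2*(-512)) - 8) = -28*((6 + 4096 + 1024) - 8) = -28*(5126 - 8) = -28*5118 = -143304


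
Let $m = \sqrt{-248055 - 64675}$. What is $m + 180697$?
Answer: $180697 + i \sqrt{312730} \approx 1.807 \cdot 10^{5} + 559.22 i$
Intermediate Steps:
$m = i \sqrt{312730}$ ($m = \sqrt{-312730} = i \sqrt{312730} \approx 559.22 i$)
$m + 180697 = i \sqrt{312730} + 180697 = 180697 + i \sqrt{312730}$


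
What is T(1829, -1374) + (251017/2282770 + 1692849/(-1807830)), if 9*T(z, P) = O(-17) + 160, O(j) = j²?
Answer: 10123693779824/206343004455 ≈ 49.062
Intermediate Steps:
T(z, P) = 449/9 (T(z, P) = ((-17)² + 160)/9 = (289 + 160)/9 = (⅑)*449 = 449/9)
T(1829, -1374) + (251017/2282770 + 1692849/(-1807830)) = 449/9 + (251017/2282770 + 1692849/(-1807830)) = 449/9 + (251017*(1/2282770) + 1692849*(-1/1807830)) = 449/9 + (251017/2282770 - 564283/602610) = 449/9 - 56843147477/68781001485 = 10123693779824/206343004455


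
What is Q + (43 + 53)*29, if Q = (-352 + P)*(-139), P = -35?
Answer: 56577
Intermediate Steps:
Q = 53793 (Q = (-352 - 35)*(-139) = -387*(-139) = 53793)
Q + (43 + 53)*29 = 53793 + (43 + 53)*29 = 53793 + 96*29 = 53793 + 2784 = 56577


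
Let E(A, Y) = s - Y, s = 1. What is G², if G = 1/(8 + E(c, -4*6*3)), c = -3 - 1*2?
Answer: 1/6561 ≈ 0.00015242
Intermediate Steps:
c = -5 (c = -3 - 2 = -5)
E(A, Y) = 1 - Y
G = 1/81 (G = 1/(8 + (1 - (-4*6)*3)) = 1/(8 + (1 - (-24)*3)) = 1/(8 + (1 - 1*(-72))) = 1/(8 + (1 + 72)) = 1/(8 + 73) = 1/81 ≈ 0.012346)
G² = (1/81)² = 1/6561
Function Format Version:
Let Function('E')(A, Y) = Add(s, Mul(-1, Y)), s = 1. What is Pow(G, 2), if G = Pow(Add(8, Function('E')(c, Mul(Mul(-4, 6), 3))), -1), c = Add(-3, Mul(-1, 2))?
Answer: Rational(1, 6561) ≈ 0.00015242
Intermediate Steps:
c = -5 (c = Add(-3, -2) = -5)
Function('E')(A, Y) = Add(1, Mul(-1, Y))
G = Rational(1, 81) (G = Pow(Add(8, Add(1, Mul(-1, Mul(Mul(-4, 6), 3)))), -1) = Pow(Add(8, Add(1, Mul(-1, Mul(-24, 3)))), -1) = Pow(Add(8, Add(1, Mul(-1, -72))), -1) = Pow(Add(8, Add(1, 72)), -1) = Pow(Add(8, 73), -1) = Pow(81, -1) = Rational(1, 81) ≈ 0.012346)
Pow(G, 2) = Pow(Rational(1, 81), 2) = Rational(1, 6561)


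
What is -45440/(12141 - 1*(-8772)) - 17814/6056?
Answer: -323864411/63324564 ≈ -5.1144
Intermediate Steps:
-45440/(12141 - 1*(-8772)) - 17814/6056 = -45440/(12141 + 8772) - 17814*1/6056 = -45440/20913 - 8907/3028 = -323864411/63324564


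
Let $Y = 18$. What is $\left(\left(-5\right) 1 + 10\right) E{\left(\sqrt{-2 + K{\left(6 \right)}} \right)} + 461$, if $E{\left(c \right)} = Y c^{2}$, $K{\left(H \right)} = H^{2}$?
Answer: $3521$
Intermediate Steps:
$E{\left(c \right)} = 18 c^{2}$
$\left(\left(-5\right) 1 + 10\right) E{\left(\sqrt{-2 + K{\left(6 \right)}} \right)} + 461 = \left(\left(-5\right) 1 + 10\right) 18 \left(\sqrt{-2 + 6^{2}}\right)^{2} + 461 = \left(-5 + 10\right) 18 \left(\sqrt{-2 + 36}\right)^{2} + 461 = 5 \cdot 18 \left(\sqrt{34}\right)^{2} + 461 = 5 \cdot 18 \cdot 34 + 461 = 5 \cdot 612 + 461 = 3060 + 461 = 3521$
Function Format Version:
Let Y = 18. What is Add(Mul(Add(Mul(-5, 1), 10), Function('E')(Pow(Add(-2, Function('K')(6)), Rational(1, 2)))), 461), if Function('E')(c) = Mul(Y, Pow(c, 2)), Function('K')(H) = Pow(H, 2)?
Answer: 3521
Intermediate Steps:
Function('E')(c) = Mul(18, Pow(c, 2))
Add(Mul(Add(Mul(-5, 1), 10), Function('E')(Pow(Add(-2, Function('K')(6)), Rational(1, 2)))), 461) = Add(Mul(Add(Mul(-5, 1), 10), Mul(18, Pow(Pow(Add(-2, Pow(6, 2)), Rational(1, 2)), 2))), 461) = Add(Mul(Add(-5, 10), Mul(18, Pow(Pow(Add(-2, 36), Rational(1, 2)), 2))), 461) = Add(Mul(5, Mul(18, Pow(Pow(34, Rational(1, 2)), 2))), 461) = Add(Mul(5, Mul(18, 34)), 461) = Add(Mul(5, 612), 461) = Add(3060, 461) = 3521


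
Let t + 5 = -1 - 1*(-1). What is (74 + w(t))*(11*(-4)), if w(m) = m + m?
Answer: -2816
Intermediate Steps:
t = -5 (t = -5 + (-1 - 1*(-1)) = -5 + (-1 + 1) = -5 + 0 = -5)
w(m) = 2*m
(74 + w(t))*(11*(-4)) = (74 + 2*(-5))*(11*(-4)) = (74 - 10)*(-44) = 64*(-44) = -2816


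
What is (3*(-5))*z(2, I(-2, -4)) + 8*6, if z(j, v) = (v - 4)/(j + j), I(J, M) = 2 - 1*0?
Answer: 111/2 ≈ 55.500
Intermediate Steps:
I(J, M) = 2 (I(J, M) = 2 + 0 = 2)
z(j, v) = (-4 + v)/(2*j) (z(j, v) = (-4 + v)/((2*j)) = (-4 + v)*(1/(2*j)) = (-4 + v)/(2*j))
(3*(-5))*z(2, I(-2, -4)) + 8*6 = (3*(-5))*((½)*(-4 + 2)/2) + 8*6 = -15*(-2)/(2*2) + 48 = -15*(-½) + 48 = 15/2 + 48 = 111/2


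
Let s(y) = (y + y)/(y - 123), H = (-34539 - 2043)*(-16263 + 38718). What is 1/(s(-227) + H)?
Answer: -175/143753541523 ≈ -1.2174e-9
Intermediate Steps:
H = -821448810 (H = -36582*22455 = -821448810)
s(y) = 2*y/(-123 + y) (s(y) = (2*y)/(-123 + y) = 2*y/(-123 + y))
1/(s(-227) + H) = 1/(2*(-227)/(-123 - 227) - 821448810) = 1/(2*(-227)/(-350) - 821448810) = 1/(2*(-227)*(-1/350) - 821448810) = 1/(227/175 - 821448810) = 1/(-143753541523/175) = -175/143753541523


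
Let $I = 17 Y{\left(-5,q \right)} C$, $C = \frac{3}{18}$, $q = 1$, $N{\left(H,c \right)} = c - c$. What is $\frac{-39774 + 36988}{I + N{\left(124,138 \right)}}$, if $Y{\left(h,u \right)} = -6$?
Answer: $\frac{2786}{17} \approx 163.88$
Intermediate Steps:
$N{\left(H,c \right)} = 0$
$C = \frac{1}{6}$ ($C = 3 \cdot \frac{1}{18} = \frac{1}{6} \approx 0.16667$)
$I = -17$ ($I = 17 \left(-6\right) \frac{1}{6} = \left(-102\right) \frac{1}{6} = -17$)
$\frac{-39774 + 36988}{I + N{\left(124,138 \right)}} = \frac{-39774 + 36988}{-17 + 0} = - \frac{2786}{-17} = \left(-2786\right) \left(- \frac{1}{17}\right) = \frac{2786}{17}$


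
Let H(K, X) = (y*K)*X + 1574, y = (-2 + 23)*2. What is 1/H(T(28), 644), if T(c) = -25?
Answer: -1/674626 ≈ -1.4823e-6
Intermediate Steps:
y = 42 (y = 21*2 = 42)
H(K, X) = 1574 + 42*K*X (H(K, X) = (42*K)*X + 1574 = 42*K*X + 1574 = 1574 + 42*K*X)
1/H(T(28), 644) = 1/(1574 + 42*(-25)*644) = 1/(1574 - 676200) = 1/(-674626) = -1/674626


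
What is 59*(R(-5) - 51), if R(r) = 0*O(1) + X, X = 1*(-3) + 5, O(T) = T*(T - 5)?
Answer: -2891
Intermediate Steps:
O(T) = T*(-5 + T)
X = 2 (X = -3 + 5 = 2)
R(r) = 2 (R(r) = 0*(1*(-5 + 1)) + 2 = 0*(1*(-4)) + 2 = 0*(-4) + 2 = 0 + 2 = 2)
59*(R(-5) - 51) = 59*(2 - 51) = 59*(-49) = -2891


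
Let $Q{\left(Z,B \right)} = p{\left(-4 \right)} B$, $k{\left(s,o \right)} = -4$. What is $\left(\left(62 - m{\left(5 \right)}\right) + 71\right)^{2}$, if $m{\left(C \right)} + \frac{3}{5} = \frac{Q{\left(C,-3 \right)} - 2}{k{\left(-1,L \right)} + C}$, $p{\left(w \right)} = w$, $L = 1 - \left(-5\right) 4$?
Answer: $\frac{381924}{25} \approx 15277.0$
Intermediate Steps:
$L = 21$ ($L = 1 - -20 = 1 + 20 = 21$)
$Q{\left(Z,B \right)} = - 4 B$
$m{\left(C \right)} = - \frac{3}{5} + \frac{10}{-4 + C}$ ($m{\left(C \right)} = - \frac{3}{5} + \frac{\left(-4\right) \left(-3\right) - 2}{-4 + C} = - \frac{3}{5} + \frac{12 - 2}{-4 + C} = - \frac{3}{5} + \frac{10}{-4 + C}$)
$\left(\left(62 - m{\left(5 \right)}\right) + 71\right)^{2} = \left(\left(62 - \frac{62 - 15}{5 \left(-4 + 5\right)}\right) + 71\right)^{2} = \left(\left(62 - \frac{62 - 15}{5 \cdot 1}\right) + 71\right)^{2} = \left(\left(62 - \frac{1}{5} \cdot 1 \cdot 47\right) + 71\right)^{2} = \left(\left(62 - \frac{47}{5}\right) + 71\right)^{2} = \left(\frac{263}{5} + 71\right)^{2} = \left(\frac{618}{5}\right)^{2} = \frac{381924}{25}$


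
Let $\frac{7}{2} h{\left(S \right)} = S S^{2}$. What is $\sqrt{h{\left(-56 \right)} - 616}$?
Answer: $2 i \sqrt{12698} \approx 225.37 i$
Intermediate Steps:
$h{\left(S \right)} = \frac{2 S^{3}}{7}$ ($h{\left(S \right)} = \frac{2 S S^{2}}{7} = \frac{2 S^{3}}{7}$)
$\sqrt{h{\left(-56 \right)} - 616} = \sqrt{\frac{2 \left(-56\right)^{3}}{7} - 616} = \sqrt{\frac{2}{7} \left(-175616\right) - 616} = \sqrt{-50176 - 616} = \sqrt{-50792} = 2 i \sqrt{12698}$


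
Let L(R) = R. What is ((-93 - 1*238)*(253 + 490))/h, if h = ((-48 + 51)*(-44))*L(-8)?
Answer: -245933/1056 ≈ -232.89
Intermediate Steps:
h = 1056 (h = ((-48 + 51)*(-44))*(-8) = (3*(-44))*(-8) = -132*(-8) = 1056)
((-93 - 1*238)*(253 + 490))/h = ((-93 - 1*238)*(253 + 490))/1056 = ((-93 - 238)*743)*(1/1056) = -331*743*(1/1056) = -245933*1/1056 = -245933/1056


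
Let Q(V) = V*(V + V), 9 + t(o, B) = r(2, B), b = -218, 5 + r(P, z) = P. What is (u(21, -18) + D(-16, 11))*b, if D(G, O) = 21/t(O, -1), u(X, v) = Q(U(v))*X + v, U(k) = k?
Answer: -5924477/2 ≈ -2.9622e+6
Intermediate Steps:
r(P, z) = -5 + P
t(o, B) = -12 (t(o, B) = -9 + (-5 + 2) = -9 - 3 = -12)
Q(V) = 2*V² (Q(V) = V*(2*V) = 2*V²)
u(X, v) = v + 2*X*v² (u(X, v) = (2*v²)*X + v = 2*X*v² + v = v + 2*X*v²)
D(G, O) = -7/4 (D(G, O) = 21/(-12) = 21*(-1/12) = -7/4)
(u(21, -18) + D(-16, 11))*b = (-18*(1 + 2*21*(-18)) - 7/4)*(-218) = (-18*(1 - 756) - 7/4)*(-218) = (-18*(-755) - 7/4)*(-218) = (13590 - 7/4)*(-218) = (54353/4)*(-218) = -5924477/2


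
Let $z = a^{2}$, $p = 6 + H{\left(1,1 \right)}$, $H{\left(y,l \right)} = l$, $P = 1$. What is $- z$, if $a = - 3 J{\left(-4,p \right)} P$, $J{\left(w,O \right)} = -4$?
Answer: $-144$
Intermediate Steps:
$p = 7$ ($p = 6 + 1 = 7$)
$a = 12$ ($a = \left(-3\right) \left(-4\right) 1 = 12 \cdot 1 = 12$)
$z = 144$ ($z = 12^{2} = 144$)
$- z = \left(-1\right) 144 = -144$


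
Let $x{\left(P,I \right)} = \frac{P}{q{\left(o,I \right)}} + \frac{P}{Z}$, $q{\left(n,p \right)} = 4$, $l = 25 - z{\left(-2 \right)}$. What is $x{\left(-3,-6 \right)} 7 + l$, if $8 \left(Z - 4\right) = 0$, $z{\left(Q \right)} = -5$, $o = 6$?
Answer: $\frac{39}{2} \approx 19.5$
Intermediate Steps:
$Z = 4$ ($Z = 4 + \frac{1}{8} \cdot 0 = 4 + 0 = 4$)
$l = 30$ ($l = 25 - -5 = 25 + 5 = 30$)
$x{\left(P,I \right)} = \frac{P}{2}$ ($x{\left(P,I \right)} = \frac{P}{4} + \frac{P}{4} = \frac{P}{2}$)
$x{\left(-3,-6 \right)} 7 + l = \frac{1}{2} \left(-3\right) 7 + 30 = \left(- \frac{3}{2}\right) 7 + 30 = - \frac{21}{2} + 30 = \frac{39}{2}$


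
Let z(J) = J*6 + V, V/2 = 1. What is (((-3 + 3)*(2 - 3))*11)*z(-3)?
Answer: 0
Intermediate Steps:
V = 2 (V = 2*1 = 2)
z(J) = 2 + 6*J (z(J) = J*6 + 2 = 6*J + 2 = 2 + 6*J)
(((-3 + 3)*(2 - 3))*11)*z(-3) = (((-3 + 3)*(2 - 3))*11)*(2 + 6*(-3)) = ((0*(-1))*11)*(2 - 18) = (0*11)*(-16) = 0*(-16) = 0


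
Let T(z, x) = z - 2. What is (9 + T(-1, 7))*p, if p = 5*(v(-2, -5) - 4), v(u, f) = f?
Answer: -270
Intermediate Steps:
T(z, x) = -2 + z
p = -45 (p = 5*(-5 - 4) = 5*(-9) = -45)
(9 + T(-1, 7))*p = (9 + (-2 - 1))*(-45) = (9 - 3)*(-45) = 6*(-45) = -270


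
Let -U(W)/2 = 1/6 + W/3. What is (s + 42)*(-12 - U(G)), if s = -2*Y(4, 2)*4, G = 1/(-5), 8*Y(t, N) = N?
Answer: -472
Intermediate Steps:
Y(t, N) = N/8
G = -⅕ (G = 1*(-⅕) = -⅕ ≈ -0.20000)
U(W) = -⅓ - 2*W/3 (U(W) = -2*(1/6 + W/3) = -2*(1*(⅙) + W*(⅓)) = -2*(⅙ + W/3) = -⅓ - 2*W/3)
s = -2 (s = -2*((⅛)*2)*4 = -2*(¼)*4 = -4/2 = -1*2 = -2)
(s + 42)*(-12 - U(G)) = (-2 + 42)*(-12 - (-⅓ - ⅔*(-⅕))) = 40*(-12 - (-⅓ + 2/15)) = 40*(-12 - 1*(-⅕)) = 40*(-12 + ⅕) = 40*(-59/5) = -472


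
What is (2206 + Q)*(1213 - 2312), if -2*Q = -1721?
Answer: -6740167/2 ≈ -3.3701e+6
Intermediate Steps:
Q = 1721/2 (Q = -½*(-1721) = 1721/2 ≈ 860.50)
(2206 + Q)*(1213 - 2312) = (2206 + 1721/2)*(1213 - 2312) = (6133/2)*(-1099) = -6740167/2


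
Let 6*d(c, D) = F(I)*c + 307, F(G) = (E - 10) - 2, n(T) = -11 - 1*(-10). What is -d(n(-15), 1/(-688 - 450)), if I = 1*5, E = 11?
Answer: -154/3 ≈ -51.333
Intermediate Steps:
n(T) = -1 (n(T) = -11 + 10 = -1)
I = 5
F(G) = -1 (F(G) = (11 - 10) - 2 = 1 - 2 = -1)
d(c, D) = 307/6 - c/6 (d(c, D) = (-c + 307)/6 = (307 - c)/6 = 307/6 - c/6)
-d(n(-15), 1/(-688 - 450)) = -(307/6 - ⅙*(-1)) = -(307/6 + ⅙) = -1*154/3 = -154/3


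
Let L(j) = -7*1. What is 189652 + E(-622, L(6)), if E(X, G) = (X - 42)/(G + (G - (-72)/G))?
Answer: 16122744/85 ≈ 1.8968e+5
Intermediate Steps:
L(j) = -7
E(X, G) = (-42 + X)/(2*G + 72/G) (E(X, G) = (-42 + X)/(G + (G + 72/G)) = (-42 + X)/(2*G + 72/G))
189652 + E(-622, L(6)) = 189652 + (1/2)*(-7)*(-42 - 622)/(36 + (-7)**2) = 189652 + (1/2)*(-7)*(-664)/(36 + 49) = 189652 + (1/2)*(-7)*(-664)/85 = 189652 + (1/2)*(-7)*(1/85)*(-664) = 189652 + 2324/85 = 16122744/85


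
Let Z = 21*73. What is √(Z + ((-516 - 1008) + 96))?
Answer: √105 ≈ 10.247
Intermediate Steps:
Z = 1533
√(Z + ((-516 - 1008) + 96)) = √(1533 + ((-516 - 1008) + 96)) = √(1533 + (-1524 + 96)) = √(1533 - 1428) = √105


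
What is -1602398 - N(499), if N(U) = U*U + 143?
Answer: -1851542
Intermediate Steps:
N(U) = 143 + U² (N(U) = U² + 143 = 143 + U²)
-1602398 - N(499) = -1602398 - (143 + 499²) = -1602398 - (143 + 249001) = -1602398 - 1*249144 = -1602398 - 249144 = -1851542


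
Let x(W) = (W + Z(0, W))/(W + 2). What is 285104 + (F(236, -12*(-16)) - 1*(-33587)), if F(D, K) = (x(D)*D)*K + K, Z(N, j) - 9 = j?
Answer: 48844613/119 ≈ 4.1046e+5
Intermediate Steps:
Z(N, j) = 9 + j
x(W) = (9 + 2*W)/(2 + W) (x(W) = (W + (9 + W))/(W + 2) = (9 + 2*W)/(2 + W))
F(D, K) = K + D*K*(9 + 2*D)/(2 + D) (F(D, K) = (((9 + 2*D)/(2 + D))*D)*K + K = (D*(9 + 2*D)/(2 + D))*K + K = D*K*(9 + 2*D)/(2 + D) + K = K + D*K*(9 + 2*D)/(2 + D))
285104 + (F(236, -12*(-16)) - 1*(-33587)) = 285104 + ((-12*(-16))*(2 + 236 + 236*(9 + 2*236))/(2 + 236) - 1*(-33587)) = 285104 + (192*(2 + 236 + 236*(9 + 472))/238 + 33587) = 285104 + (192*(1/238)*(2 + 236 + 236*481) + 33587) = 285104 + (192*(1/238)*(2 + 236 + 113516) + 33587) = 285104 + (192*(1/238)*113754 + 33587) = 285104 + (10920384/119 + 33587) = 285104 + 14917237/119 = 48844613/119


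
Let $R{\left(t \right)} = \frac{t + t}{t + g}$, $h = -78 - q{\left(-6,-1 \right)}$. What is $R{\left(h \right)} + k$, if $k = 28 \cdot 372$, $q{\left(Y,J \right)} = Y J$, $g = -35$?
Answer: $\frac{177096}{17} \approx 10417.0$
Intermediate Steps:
$q{\left(Y,J \right)} = J Y$
$h = -84$ ($h = -78 - \left(-1\right) \left(-6\right) = -78 - 6 = -84$)
$k = 10416$
$R{\left(t \right)} = \frac{2 t}{-35 + t}$ ($R{\left(t \right)} = \frac{t + t}{t - 35} = \frac{2 t}{-35 + t}$)
$R{\left(h \right)} + k = 2 \left(-84\right) \frac{1}{-35 - 84} + 10416 = 2 \left(-84\right) \frac{1}{-119} + 10416 = 2 \left(-84\right) \left(- \frac{1}{119}\right) + 10416 = \frac{24}{17} + 10416 = \frac{177096}{17}$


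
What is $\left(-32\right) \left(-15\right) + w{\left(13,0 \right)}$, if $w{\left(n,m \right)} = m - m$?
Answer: $480$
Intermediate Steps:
$w{\left(n,m \right)} = 0$
$\left(-32\right) \left(-15\right) + w{\left(13,0 \right)} = \left(-32\right) \left(-15\right) + 0 = 480 + 0 = 480$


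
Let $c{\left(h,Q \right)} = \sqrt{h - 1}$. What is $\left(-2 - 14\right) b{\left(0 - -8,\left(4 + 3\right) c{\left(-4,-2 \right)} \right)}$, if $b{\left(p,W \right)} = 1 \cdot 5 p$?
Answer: $-640$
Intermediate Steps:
$c{\left(h,Q \right)} = \sqrt{-1 + h}$
$b{\left(p,W \right)} = 5 p$
$\left(-2 - 14\right) b{\left(0 - -8,\left(4 + 3\right) c{\left(-4,-2 \right)} \right)} = \left(-2 - 14\right) 5 \left(0 - -8\right) = \left(-2 - 14\right) 5 \left(0 + 8\right) = - 16 \cdot 5 \cdot 8 = \left(-16\right) 40 = -640$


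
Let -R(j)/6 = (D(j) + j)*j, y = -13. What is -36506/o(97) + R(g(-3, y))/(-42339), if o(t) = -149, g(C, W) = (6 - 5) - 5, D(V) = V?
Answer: 515218714/2102837 ≈ 245.01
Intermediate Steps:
g(C, W) = -4 (g(C, W) = 1 - 5 = -4)
R(j) = -12*j² (R(j) = -6*(j + j)*j = -6*2*j*j = -12*j²)
-36506/o(97) + R(g(-3, y))/(-42339) = -36506/(-149) - 12*(-4)²/(-42339) = -36506*(-1/149) - 12*16*(-1/42339) = 36506/149 - 192*(-1/42339) = 36506/149 + 64/14113 = 515218714/2102837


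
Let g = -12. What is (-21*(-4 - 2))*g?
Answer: -1512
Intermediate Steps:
(-21*(-4 - 2))*g = -21*(-4 - 2)*(-12) = -21*(-6)*(-12) = 126*(-12) = -1512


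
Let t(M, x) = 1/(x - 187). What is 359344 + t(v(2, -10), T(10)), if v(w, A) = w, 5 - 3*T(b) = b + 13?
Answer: 69353391/193 ≈ 3.5934e+5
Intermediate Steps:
T(b) = -8/3 - b/3 (T(b) = 5/3 - (b + 13)/3 = 5/3 - (13 + b)/3 = 5/3 + (-13/3 - b/3) = -8/3 - b/3)
t(M, x) = 1/(-187 + x)
359344 + t(v(2, -10), T(10)) = 359344 + 1/(-187 + (-8/3 - 1/3*10)) = 359344 + 1/(-187 + (-8/3 - 10/3)) = 359344 + 1/(-187 - 6) = 359344 + 1/(-193) = 359344 - 1/193 = 69353391/193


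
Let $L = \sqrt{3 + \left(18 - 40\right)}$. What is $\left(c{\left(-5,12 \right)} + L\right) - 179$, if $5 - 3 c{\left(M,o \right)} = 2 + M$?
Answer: $- \frac{529}{3} + i \sqrt{19} \approx -176.33 + 4.3589 i$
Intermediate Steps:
$c{\left(M,o \right)} = 1 - \frac{M}{3}$ ($c{\left(M,o \right)} = \frac{5}{3} - \frac{2 + M}{3} = \frac{5}{3} - \left(\frac{2}{3} + \frac{M}{3}\right) = 1 - \frac{M}{3}$)
$L = i \sqrt{19}$ ($L = \sqrt{3 + \left(18 - 40\right)} = \sqrt{3 - 22} = \sqrt{-19} = i \sqrt{19} \approx 4.3589 i$)
$\left(c{\left(-5,12 \right)} + L\right) - 179 = \left(\left(1 - - \frac{5}{3}\right) + i \sqrt{19}\right) - 179 = \left(\left(1 + \frac{5}{3}\right) + i \sqrt{19}\right) - 179 = \left(\frac{8}{3} + i \sqrt{19}\right) - 179 = - \frac{529}{3} + i \sqrt{19}$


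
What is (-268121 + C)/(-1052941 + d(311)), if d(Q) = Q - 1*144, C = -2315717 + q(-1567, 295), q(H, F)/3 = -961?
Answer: 2586721/1052774 ≈ 2.4571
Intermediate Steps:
q(H, F) = -2883 (q(H, F) = 3*(-961) = -2883)
C = -2318600 (C = -2315717 - 2883 = -2318600)
d(Q) = -144 + Q (d(Q) = Q - 144 = -144 + Q)
(-268121 + C)/(-1052941 + d(311)) = (-268121 - 2318600)/(-1052941 + (-144 + 311)) = -2586721/(-1052941 + 167) = -2586721/(-1052774) = -2586721*(-1/1052774) = 2586721/1052774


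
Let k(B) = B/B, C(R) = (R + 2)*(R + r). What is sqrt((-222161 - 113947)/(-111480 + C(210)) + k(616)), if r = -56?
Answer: sqrt(511102345)/9854 ≈ 2.2943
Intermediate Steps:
C(R) = (-56 + R)*(2 + R) (C(R) = (R + 2)*(R - 56) = (2 + R)*(-56 + R) = (-56 + R)*(2 + R))
k(B) = 1
sqrt((-222161 - 113947)/(-111480 + C(210)) + k(616)) = sqrt((-222161 - 113947)/(-111480 + (-112 + 210**2 - 54*210)) + 1) = sqrt(-336108/(-111480 + (-112 + 44100 - 11340)) + 1) = sqrt(-336108/(-111480 + 32648) + 1) = sqrt(-336108/(-78832) + 1) = sqrt(-336108*(-1/78832) + 1) = sqrt(84027/19708 + 1) = sqrt(103735/19708) = sqrt(511102345)/9854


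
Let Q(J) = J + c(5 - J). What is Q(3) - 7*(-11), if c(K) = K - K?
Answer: 80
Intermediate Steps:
c(K) = 0
Q(J) = J (Q(J) = J + 0 = J)
Q(3) - 7*(-11) = 3 - 7*(-11) = 3 + 77 = 80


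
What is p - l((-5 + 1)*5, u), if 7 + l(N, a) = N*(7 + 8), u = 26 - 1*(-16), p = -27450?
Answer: -27143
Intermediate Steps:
u = 42 (u = 26 + 16 = 42)
l(N, a) = -7 + 15*N (l(N, a) = -7 + N*(7 + 8) = -7 + N*15 = -7 + 15*N)
p - l((-5 + 1)*5, u) = -27450 - (-7 + 15*((-5 + 1)*5)) = -27450 - (-7 + 15*(-4*5)) = -27450 - (-7 + 15*(-20)) = -27450 - (-7 - 300) = -27450 - 1*(-307) = -27450 + 307 = -27143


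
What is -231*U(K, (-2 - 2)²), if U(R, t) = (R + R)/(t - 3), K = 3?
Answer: -1386/13 ≈ -106.62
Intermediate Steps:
U(R, t) = 2*R/(-3 + t) (U(R, t) = (2*R)/(-3 + t) = 2*R/(-3 + t))
-231*U(K, (-2 - 2)²) = -462*3/(-3 + (-2 - 2)²) = -462*3/(-3 + (-4)²) = -462*3/(-3 + 16) = -462*3/13 = -231*6/13 = -1386/13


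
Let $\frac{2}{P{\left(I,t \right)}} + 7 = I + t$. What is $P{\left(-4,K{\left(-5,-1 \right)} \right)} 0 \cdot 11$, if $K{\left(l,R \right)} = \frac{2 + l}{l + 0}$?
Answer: $0$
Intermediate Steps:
$K{\left(l,R \right)} = \frac{2 + l}{l}$
$P{\left(I,t \right)} = \frac{2}{-7 + I + t}$ ($P{\left(I,t \right)} = \frac{2}{-7 + \left(I + t\right)} = \frac{2}{-7 + I + t}$)
$P{\left(-4,K{\left(-5,-1 \right)} \right)} 0 \cdot 11 = \frac{2}{-7 - 4 + \frac{2 - 5}{-5}} \cdot 0 \cdot 11 = \frac{2}{-7 - 4 - - \frac{3}{5}} \cdot 0 \cdot 11 = \frac{2}{-7 - 4 + \frac{3}{5}} \cdot 0 \cdot 11 = \frac{2}{- \frac{52}{5}} \cdot 0 \cdot 11 = 2 \left(- \frac{5}{52}\right) 0 \cdot 11 = \left(- \frac{5}{26}\right) 0 \cdot 11 = 0 \cdot 11 = 0$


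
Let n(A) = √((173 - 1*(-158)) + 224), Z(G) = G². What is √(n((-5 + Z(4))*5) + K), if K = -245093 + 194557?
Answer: √(-50536 + √555) ≈ 224.75*I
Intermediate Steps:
n(A) = √555 (n(A) = √((173 + 158) + 224) = √(331 + 224) = √555)
K = -50536
√(n((-5 + Z(4))*5) + K) = √(√555 - 50536) = √(-50536 + √555)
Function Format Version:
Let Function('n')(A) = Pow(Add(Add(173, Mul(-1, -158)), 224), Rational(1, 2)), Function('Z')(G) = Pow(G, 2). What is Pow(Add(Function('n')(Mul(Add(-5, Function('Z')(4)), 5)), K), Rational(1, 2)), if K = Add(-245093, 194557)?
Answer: Pow(Add(-50536, Pow(555, Rational(1, 2))), Rational(1, 2)) ≈ Mul(224.75, I)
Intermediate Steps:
Function('n')(A) = Pow(555, Rational(1, 2)) (Function('n')(A) = Pow(Add(Add(173, 158), 224), Rational(1, 2)) = Pow(Add(331, 224), Rational(1, 2)) = Pow(555, Rational(1, 2)))
K = -50536
Pow(Add(Function('n')(Mul(Add(-5, Function('Z')(4)), 5)), K), Rational(1, 2)) = Pow(Add(Pow(555, Rational(1, 2)), -50536), Rational(1, 2)) = Pow(Add(-50536, Pow(555, Rational(1, 2))), Rational(1, 2))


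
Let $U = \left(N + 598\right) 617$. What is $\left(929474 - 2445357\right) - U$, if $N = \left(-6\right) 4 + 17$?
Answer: $-1880530$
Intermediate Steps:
$N = -7$ ($N = -24 + 17 = -7$)
$U = 364647$ ($U = \left(-7 + 598\right) 617 = 591 \cdot 617 = 364647$)
$\left(929474 - 2445357\right) - U = \left(929474 - 2445357\right) - 364647 = -1515883 - 364647 = -1880530$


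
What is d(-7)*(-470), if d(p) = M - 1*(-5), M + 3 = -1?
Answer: -470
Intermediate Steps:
M = -4 (M = -3 - 1 = -4)
d(p) = 1 (d(p) = -4 - 1*(-5) = -4 + 5 = 1)
d(-7)*(-470) = 1*(-470) = -470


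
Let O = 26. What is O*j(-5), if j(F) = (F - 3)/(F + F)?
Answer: 104/5 ≈ 20.800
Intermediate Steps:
j(F) = (-3 + F)/(2*F) (j(F) = (-3 + F)/((2*F)) = (-3 + F)*(1/(2*F)) = (-3 + F)/(2*F))
O*j(-5) = 26*((1/2)*(-3 - 5)/(-5)) = 26*((1/2)*(-1/5)*(-8)) = 26*(4/5) = 104/5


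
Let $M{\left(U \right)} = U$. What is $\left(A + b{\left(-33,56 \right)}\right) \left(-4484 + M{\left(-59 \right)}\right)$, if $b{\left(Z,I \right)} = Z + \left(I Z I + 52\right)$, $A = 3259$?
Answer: $455254030$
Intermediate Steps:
$b{\left(Z,I \right)} = 52 + Z + Z I^{2}$ ($b{\left(Z,I \right)} = Z + \left(Z I^{2} + 52\right) = Z + \left(52 + Z I^{2}\right) = 52 + Z + Z I^{2}$)
$\left(A + b{\left(-33,56 \right)}\right) \left(-4484 + M{\left(-59 \right)}\right) = \left(3259 - \left(-19 + 103488\right)\right) \left(-4484 - 59\right) = \left(3259 - 103469\right) \left(-4543\right) = \left(-100210\right) \left(-4543\right) = 455254030$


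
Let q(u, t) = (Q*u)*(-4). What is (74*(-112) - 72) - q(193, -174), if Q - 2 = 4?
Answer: -3728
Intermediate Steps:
Q = 6 (Q = 2 + 4 = 6)
q(u, t) = -24*u (q(u, t) = (6*u)*(-4) = -24*u)
(74*(-112) - 72) - q(193, -174) = (74*(-112) - 72) - (-24)*193 = (-8288 - 72) - 1*(-4632) = -8360 + 4632 = -3728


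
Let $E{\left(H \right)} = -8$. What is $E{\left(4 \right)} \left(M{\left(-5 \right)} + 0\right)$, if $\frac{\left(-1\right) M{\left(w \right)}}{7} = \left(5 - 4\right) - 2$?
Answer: $-56$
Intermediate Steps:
$M{\left(w \right)} = 7$ ($M{\left(w \right)} = - 7 \left(\left(5 - 4\right) - 2\right) = - 7 \left(1 - 2\right) = \left(-7\right) \left(-1\right) = 7$)
$E{\left(4 \right)} \left(M{\left(-5 \right)} + 0\right) = - 8 \left(7 + 0\right) = \left(-8\right) 7 = -56$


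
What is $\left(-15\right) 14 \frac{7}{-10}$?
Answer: $147$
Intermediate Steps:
$\left(-15\right) 14 \frac{7}{-10} = - 210 \cdot 7 \left(- \frac{1}{10}\right) = \left(-210\right) \left(- \frac{7}{10}\right) = 147$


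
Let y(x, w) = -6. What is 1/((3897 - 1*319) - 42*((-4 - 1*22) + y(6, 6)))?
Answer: 1/4922 ≈ 0.00020317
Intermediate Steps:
1/((3897 - 1*319) - 42*((-4 - 1*22) + y(6, 6))) = 1/((3897 - 1*319) - 42*((-4 - 1*22) - 6)) = 1/((3897 - 319) - 42*((-4 - 22) - 6)) = 1/(3578 - 42*(-26 - 6)) = 1/(3578 - 42*(-32)) = 1/(3578 + 1344) = 1/4922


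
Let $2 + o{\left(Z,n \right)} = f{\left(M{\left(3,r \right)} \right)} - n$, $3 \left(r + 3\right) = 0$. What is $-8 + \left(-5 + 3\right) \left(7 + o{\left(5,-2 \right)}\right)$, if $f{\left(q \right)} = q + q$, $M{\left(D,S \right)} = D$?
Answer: $-34$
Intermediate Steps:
$r = -3$ ($r = -3 + \frac{1}{3} \cdot 0 = -3 + 0 = -3$)
$f{\left(q \right)} = 2 q$
$o{\left(Z,n \right)} = 4 - n$ ($o{\left(Z,n \right)} = -2 - \left(-6 + n\right) = 4 - n$)
$-8 + \left(-5 + 3\right) \left(7 + o{\left(5,-2 \right)}\right) = -8 + \left(-5 + 3\right) \left(7 + \left(4 - -2\right)\right) = -8 - 2 \left(7 + \left(4 + 2\right)\right) = -8 - 2 \left(7 + 6\right) = -8 - 26 = -34$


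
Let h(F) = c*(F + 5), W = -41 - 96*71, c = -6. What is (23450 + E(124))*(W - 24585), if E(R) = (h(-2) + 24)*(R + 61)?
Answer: -772215520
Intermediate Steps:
W = -6857 (W = -41 - 6816 = -6857)
h(F) = -30 - 6*F (h(F) = -6*(F + 5) = -6*(5 + F) = -30 - 6*F)
E(R) = 366 + 6*R (E(R) = ((-30 - 6*(-2)) + 24)*(R + 61) = ((-30 + 12) + 24)*(61 + R) = (-18 + 24)*(61 + R) = 6*(61 + R) = 366 + 6*R)
(23450 + E(124))*(W - 24585) = (23450 + (366 + 6*124))*(-6857 - 24585) = (23450 + (366 + 744))*(-31442) = (23450 + 1110)*(-31442) = 24560*(-31442) = -772215520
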